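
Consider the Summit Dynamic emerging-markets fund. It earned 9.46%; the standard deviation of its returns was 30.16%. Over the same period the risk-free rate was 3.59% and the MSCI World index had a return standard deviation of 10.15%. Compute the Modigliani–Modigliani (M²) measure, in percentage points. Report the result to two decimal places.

Sharpe = (Rp − Rf) / σp = (9.46% − 3.59%) / 30.16% = 0.1946
M² = Rf + Sharpe × σm = 3.59% + 0.1946 × 10.15% = 5.5652%

5.57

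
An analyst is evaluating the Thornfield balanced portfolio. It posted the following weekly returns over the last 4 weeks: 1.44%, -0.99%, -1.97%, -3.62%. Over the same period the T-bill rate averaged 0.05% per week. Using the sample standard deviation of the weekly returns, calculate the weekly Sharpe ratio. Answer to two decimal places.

r̄ = (1.44 − 0.99 − 1.97 − 3.62) / 4 = -1.2850%
Σ(r − r̄)² = (1.44 − (-1.2850))² + (-0.99 − (-1.2850))² + (-1.97 − (-1.2850))² + … = 13.4341
σ = √[13.4341 / 3] = 2.1161%
Sharpe = (r̄ − rf) / σ = (-1.2850 − 0.05) / 2.1161 = -1.3350 / 2.1161 = -0.6309

-0.63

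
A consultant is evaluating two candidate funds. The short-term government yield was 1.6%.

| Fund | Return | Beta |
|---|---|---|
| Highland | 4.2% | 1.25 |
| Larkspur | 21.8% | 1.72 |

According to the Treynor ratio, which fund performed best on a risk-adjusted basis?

Larkspur

Highland: Treynor = (4.2% − 1.6%) / 1.25 = 2.080
Larkspur: Treynor = (21.8% − 1.6%) / 1.72 = 11.744
Highest: Larkspur (11.744).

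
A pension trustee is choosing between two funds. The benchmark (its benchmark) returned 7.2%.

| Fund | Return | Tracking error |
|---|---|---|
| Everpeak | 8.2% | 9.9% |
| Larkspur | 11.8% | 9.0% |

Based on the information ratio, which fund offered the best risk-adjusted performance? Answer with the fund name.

Everpeak: IR = (8.2% − 7.2%) / 9.9% = 0.101
Larkspur: IR = (11.8% − 7.2%) / 9.0% = 0.511
Highest: Larkspur (0.511).

Larkspur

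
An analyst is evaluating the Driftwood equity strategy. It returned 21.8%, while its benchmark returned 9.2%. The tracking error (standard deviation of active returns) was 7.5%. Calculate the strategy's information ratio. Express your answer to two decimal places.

IR = (Rp − Rb) / TE = (21.8% − 9.2%) / 7.5% = 12.60% / 7.5% = 1.6800

1.68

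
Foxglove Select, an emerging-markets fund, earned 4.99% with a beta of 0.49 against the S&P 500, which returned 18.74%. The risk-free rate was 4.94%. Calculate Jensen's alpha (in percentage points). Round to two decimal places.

-6.71

CAPM expected return = Rf + β(Rm − Rf) = 4.94% + 0.49 × (18.74% − 4.94%) = 4.94 + 0.49 × 13.80 = 11.7020%
Jensen's α = Rp − E[R] = 4.99% − 11.7020% = -6.7120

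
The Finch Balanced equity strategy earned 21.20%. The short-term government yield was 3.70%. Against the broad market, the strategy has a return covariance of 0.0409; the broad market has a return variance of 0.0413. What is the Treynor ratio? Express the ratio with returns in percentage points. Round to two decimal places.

β = Cov / Var = 0.0409 / 0.0413 = 0.9903
Treynor = (Rp − Rf) / β = (21.20% − 3.70%) / 0.9903 = 17.50 / 0.9903 = 17.6714

17.67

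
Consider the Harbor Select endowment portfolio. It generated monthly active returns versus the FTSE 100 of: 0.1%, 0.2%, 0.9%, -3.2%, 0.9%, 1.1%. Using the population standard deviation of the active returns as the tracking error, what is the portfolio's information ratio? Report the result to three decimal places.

r̄ = (0.1 + 0.2 + 0.9 − 3.2 + 0.9 + 1.1) / 6 = 0.0000%
Σ(r − r̄)² = 13.1200; population σ = √(13.1200/6) = 1.4787%
IR = r̄ / tracking error = 0.0000 / 1.4787 = 0.0000

0.000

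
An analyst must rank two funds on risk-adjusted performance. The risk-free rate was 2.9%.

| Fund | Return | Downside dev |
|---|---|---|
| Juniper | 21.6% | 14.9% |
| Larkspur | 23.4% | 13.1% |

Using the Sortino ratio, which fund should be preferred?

Larkspur

Juniper: Sortino ratio = (21.6% − 2.9%) / 14.9% = 1.255
Larkspur: Sortino ratio = (23.4% − 2.9%) / 13.1% = 1.565
Highest: Larkspur (1.565).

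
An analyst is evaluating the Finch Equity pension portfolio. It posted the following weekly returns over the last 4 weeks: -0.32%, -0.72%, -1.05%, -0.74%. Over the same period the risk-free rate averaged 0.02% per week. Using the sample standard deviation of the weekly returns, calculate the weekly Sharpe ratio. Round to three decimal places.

r̄ = (-0.32 − 0.72 − 1.05 − 0.74) / 4 = -0.7075%
Sample σ = √[Σ(r − r̄)² / 3] = √[0.2687 / 3] = √0.0896 = 0.2993%
Sharpe = (r̄ − rf) / σ = (-0.7075 − 0.02) / 0.2993 = -0.7275 / 0.2993 = -2.4307

-2.431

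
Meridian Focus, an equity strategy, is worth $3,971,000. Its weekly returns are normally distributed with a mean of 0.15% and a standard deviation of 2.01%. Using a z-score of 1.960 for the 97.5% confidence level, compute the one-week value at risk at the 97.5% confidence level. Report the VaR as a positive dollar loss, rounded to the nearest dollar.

$150,485

Return at the 97.5% tail: μ − z·σ = 0.15% − 1.960 × 2.01% = 0.15 − 3.9396 = -3.7896%
VaR = −(-3.7896%) × $3,971,000 = 3.7896% × $3,971,000 = $150,485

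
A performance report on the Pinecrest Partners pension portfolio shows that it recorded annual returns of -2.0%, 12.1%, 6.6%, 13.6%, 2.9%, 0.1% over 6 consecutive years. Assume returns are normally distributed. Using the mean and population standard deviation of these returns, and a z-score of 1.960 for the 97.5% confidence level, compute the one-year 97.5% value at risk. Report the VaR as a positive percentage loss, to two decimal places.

5.84

Mean return r̄ = 33.30 / 6 = 5.5500%
Population σ = √[Σ(r − r̄)² / 6] = √[202.5350 / 6] = √33.7558 = 5.8100%
VaR = −(r̄ − z·σ) = −(5.5500 − 1.960 × 5.8100) = −(-5.8376) = 5.8376%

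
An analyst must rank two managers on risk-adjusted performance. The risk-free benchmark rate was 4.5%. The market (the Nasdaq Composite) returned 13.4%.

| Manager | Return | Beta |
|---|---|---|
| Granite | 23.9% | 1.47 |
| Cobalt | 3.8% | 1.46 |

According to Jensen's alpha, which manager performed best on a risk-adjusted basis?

Granite

Granite: α = 23.9% − [4.5% + 1.47 × (13.4% − 4.5%)] = 6.317
Cobalt: α = 3.8% − [4.5% + 1.46 × (13.4% − 4.5%)] = -13.694
Highest: Granite (6.317).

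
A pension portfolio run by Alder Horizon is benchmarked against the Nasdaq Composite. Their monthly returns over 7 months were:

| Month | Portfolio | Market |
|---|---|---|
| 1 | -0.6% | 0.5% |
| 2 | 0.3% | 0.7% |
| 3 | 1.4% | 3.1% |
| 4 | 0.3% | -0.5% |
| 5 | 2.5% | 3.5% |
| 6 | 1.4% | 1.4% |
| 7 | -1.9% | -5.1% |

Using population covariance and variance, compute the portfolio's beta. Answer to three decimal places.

r̄p = 0.4857%,  r̄m = 0.5143%
Cov = Σ(rp − r̄p)(rm − r̄m) / 7 = 3.2502
Var(rm) = Σ(rm − r̄m)² / 7 = 6.9955
β = Cov / Var = 3.2502 / 6.9955 = 0.4646

0.465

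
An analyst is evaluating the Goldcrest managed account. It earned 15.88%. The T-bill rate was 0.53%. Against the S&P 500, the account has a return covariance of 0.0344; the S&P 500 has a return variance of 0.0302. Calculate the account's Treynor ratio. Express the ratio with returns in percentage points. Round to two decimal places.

β = Cov / Var = 0.0344 / 0.0302 = 1.1391
Treynor = (Rp − Rf) / β = (15.88% − 0.53%) / 1.1391 = 15.35 / 1.1391 = 13.4756

13.48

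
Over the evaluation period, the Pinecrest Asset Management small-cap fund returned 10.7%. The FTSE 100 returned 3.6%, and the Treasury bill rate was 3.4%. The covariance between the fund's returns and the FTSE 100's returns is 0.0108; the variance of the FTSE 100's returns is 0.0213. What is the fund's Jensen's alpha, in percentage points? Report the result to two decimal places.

7.20

β = Cov / Var = 0.0108 / 0.0213 = 0.5070
E[R] = Rf + β(Rm − Rf) = 3.4% + 0.5070 × (3.6% − 3.4%) = 3.5014%
α = Rp − E[R] = 10.7% − 3.5014% = 7.1986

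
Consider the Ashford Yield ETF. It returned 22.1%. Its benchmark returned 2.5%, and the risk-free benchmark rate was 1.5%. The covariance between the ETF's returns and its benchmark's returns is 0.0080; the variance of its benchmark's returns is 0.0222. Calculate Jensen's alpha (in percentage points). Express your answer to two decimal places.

β = Cov / Var = 0.0080 / 0.0222 = 0.3604
E[R] = Rf + β(Rm − Rf) = 1.5% + 0.3604 × (2.5% − 1.5%) = 1.8604%
α = Rp − E[R] = 22.1% − 1.8604% = 20.2396

20.24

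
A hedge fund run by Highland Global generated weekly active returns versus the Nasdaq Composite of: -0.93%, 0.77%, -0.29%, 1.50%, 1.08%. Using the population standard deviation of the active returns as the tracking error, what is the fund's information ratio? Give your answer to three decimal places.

0.473

Mean return r̄ = 2.130 / 5 = 0.4260%
Population std dev = √[4.0509 / 5] = 0.9001%
IR = r̄ / tracking error = 0.4260 / 0.9001 = 0.4733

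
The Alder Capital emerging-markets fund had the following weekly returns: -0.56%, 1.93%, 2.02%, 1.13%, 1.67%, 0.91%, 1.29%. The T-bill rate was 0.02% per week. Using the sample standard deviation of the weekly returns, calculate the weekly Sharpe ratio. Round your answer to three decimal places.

1.343

Mean return r̄ = 8.390 / 7 = 1.1986%
Sample σ = √[Σ(r − r̄)² / 6] = √[4.6209 / 6] = √0.7702 = 0.8776%
Sharpe = (r̄ − rf) / σ = (1.1986 − 0.02) / 0.8776 = 1.1786 / 0.8776 = 1.3430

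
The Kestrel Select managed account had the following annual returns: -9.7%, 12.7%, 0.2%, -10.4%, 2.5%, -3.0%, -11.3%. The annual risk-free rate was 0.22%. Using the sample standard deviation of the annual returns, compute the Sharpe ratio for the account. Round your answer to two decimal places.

μ = (-9.7 + 12.7 + 0.2 − 10.4 + 2.5 − 3 − 11.3) / 7 = -2.7143%
Sample σ = √[Σ(r − μ)² / 6] = √[454.9486 / 6] = √75.8248 = 8.7077%
Sharpe = (μ − rf) / σ = (-2.7143 − 0.22) / 8.7077 = -2.9343 / 8.7077 = -0.3370

-0.34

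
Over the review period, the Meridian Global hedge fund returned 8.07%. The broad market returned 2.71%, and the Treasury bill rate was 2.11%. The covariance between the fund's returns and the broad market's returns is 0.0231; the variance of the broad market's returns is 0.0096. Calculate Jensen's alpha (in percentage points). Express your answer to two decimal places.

4.52

β = Cov / Var = 0.0231 / 0.0096 = 2.4063
E[R] = Rf + β(Rm − Rf) = 2.11% + 2.4063 × (2.71% − 2.11%) = 3.5538%
α = Rp − E[R] = 8.07% − 3.5538% = 4.5162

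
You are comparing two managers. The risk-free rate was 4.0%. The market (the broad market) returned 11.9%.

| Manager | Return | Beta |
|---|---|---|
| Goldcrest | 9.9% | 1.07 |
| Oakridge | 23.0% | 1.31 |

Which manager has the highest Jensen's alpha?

Goldcrest: α = 9.9% − [4.0% + 1.07 × (11.9% − 4.0%)] = -2.553
Oakridge: α = 23.0% − [4.0% + 1.31 × (11.9% − 4.0%)] = 8.651
Highest: Oakridge (8.651).

Oakridge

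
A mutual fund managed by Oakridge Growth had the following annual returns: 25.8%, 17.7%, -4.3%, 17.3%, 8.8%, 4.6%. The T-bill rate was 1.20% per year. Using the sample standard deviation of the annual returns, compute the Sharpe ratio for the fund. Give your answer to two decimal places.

0.97

r̄ = (25.8 + 17.7 − 4.3 + 17.3 + 8.8 + 4.6) / 6 = 11.6500%
Sample std dev = √[580.9750 / 5] = 10.7794%
Sharpe = (r̄ − rf) / σ = (11.6500 − 1.2) / 10.7794 = 10.4500 / 10.7794 = 0.9694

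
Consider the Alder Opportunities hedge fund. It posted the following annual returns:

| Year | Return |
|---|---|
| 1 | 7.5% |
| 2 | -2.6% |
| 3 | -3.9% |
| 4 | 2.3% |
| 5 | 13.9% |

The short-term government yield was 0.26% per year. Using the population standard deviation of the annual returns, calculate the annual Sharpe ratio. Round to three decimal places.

0.482

Mean return μ = 17.20 / 5 = 3.4400%
Σ(r − μ)² = (7.5 − 3.4400)² + (-2.6 − 3.4400)² + … = 217.5520
population σ = √(217.5520 / 5) = √43.5104 = 6.5962%
Sharpe = (μ − rf) / σ = (3.4400 − 0.26) / 6.5962 = 3.1800 / 6.5962 = 0.4821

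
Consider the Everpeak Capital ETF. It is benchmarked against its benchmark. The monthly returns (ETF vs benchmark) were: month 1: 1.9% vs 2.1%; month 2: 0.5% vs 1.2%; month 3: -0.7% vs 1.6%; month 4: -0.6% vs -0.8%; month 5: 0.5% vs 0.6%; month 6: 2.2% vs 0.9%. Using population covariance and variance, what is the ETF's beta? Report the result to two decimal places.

r̄p = 0.6333%,  r̄m = 0.9333%
Cov = Σ(rp − r̄p)(rm − r̄m) / 6 = 0.4472
Var(rm) = Σ(rm − r̄m)² / 6 = 0.8322
β = Cov / Var = 0.4472 / 0.8322 = 0.5374

0.54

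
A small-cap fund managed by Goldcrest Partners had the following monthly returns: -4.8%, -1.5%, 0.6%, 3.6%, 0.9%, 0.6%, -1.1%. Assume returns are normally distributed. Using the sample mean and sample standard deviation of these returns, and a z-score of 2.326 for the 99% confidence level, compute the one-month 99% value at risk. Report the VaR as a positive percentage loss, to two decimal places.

6.29

r̄ = (-4.8 − 1.5 + 0.6 + 3.6 + 0.9 + 0.6 − 1.1) / 7 = -0.2429%
Σ(r − r̄)² = 40.5771; sample σ = √(40.5771/6) = 2.6005%
VaR = −(r̄ − z·σ) = −(-0.2429 − 2.326 × 2.6005) = −(-6.2917) = 6.2917%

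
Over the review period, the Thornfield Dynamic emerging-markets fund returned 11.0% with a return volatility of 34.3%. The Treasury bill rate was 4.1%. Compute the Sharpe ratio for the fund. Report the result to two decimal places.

0.20

Sharpe = (Rp − Rf) / σp = (11.0% − 4.1%) / 34.3% = 6.90% / 34.3% = 0.2012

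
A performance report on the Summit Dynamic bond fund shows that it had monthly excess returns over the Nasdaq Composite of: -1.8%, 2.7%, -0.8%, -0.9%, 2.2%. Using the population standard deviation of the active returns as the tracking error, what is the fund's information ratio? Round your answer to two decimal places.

Mean return μ = 1.40 / 5 = 0.2800%
Population std dev = √[16.4280 / 5] = 1.8126%
IR = μ / tracking error = 0.2800 / 1.8126 = 0.1545

0.15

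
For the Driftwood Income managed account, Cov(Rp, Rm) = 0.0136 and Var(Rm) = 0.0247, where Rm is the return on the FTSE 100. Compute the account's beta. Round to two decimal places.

β = Cov(Rp, Rm) / Var(Rm) = 0.0136 / 0.0247 = 0.5506

0.55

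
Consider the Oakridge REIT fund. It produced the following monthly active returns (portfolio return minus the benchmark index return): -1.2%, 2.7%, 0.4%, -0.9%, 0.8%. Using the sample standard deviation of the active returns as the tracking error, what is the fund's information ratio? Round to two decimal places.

Mean return r̄ = 1.80 / 5 = 0.3600%
Sample σ = √[Σ(r − r̄)² / 4] = √[9.6920 / 4] = √2.4230 = 1.5566%
IR = r̄ / tracking error = 0.3600 / 1.5566 = 0.2313

0.23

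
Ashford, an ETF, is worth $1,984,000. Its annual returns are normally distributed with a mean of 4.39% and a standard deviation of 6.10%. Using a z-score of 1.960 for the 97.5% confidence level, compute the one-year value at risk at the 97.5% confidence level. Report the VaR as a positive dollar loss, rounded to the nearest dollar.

$150,109

Return at the 97.5% tail: μ − z·σ = 4.39% − 1.960 × 6.10% = 4.39 − 11.9560 = -7.5660%
VaR = −(-7.5660%) × $1,984,000 = 7.5660% × $1,984,000 = $150,109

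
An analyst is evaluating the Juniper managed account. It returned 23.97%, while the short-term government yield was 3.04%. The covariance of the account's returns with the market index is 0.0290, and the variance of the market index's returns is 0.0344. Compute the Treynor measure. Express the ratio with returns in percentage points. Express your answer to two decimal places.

24.83

β = Cov / Var = 0.0290 / 0.0344 = 0.8430
Treynor = (Rp − Rf) / β = (23.97% − 3.04%) / 0.8430 = 20.93 / 0.8430 = 24.8280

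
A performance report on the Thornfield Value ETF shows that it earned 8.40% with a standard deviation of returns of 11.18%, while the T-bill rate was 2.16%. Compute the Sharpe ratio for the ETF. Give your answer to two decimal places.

0.56

Sharpe = (Rp − Rf) / σp = (8.40% − 2.16%) / 11.18% = 6.24% / 11.18% = 0.5581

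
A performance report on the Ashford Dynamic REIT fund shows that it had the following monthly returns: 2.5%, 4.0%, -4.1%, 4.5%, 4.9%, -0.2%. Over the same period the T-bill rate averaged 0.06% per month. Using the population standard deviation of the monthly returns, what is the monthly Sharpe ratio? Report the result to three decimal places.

0.588

μ = (2.5 + 4 − 4.1 + 4.5 + 4.9 − 0.2) / 6 = 11.60 / 6 = 1.9333%
Population σ = √[Σ(r − μ)² / 6] = √[60.9333 / 6] = √10.1556 = 3.1868%
Sharpe = (μ − rf) / σ = (1.9333 − 0.06) / 3.1868 = 1.8733 / 3.1868 = 0.5878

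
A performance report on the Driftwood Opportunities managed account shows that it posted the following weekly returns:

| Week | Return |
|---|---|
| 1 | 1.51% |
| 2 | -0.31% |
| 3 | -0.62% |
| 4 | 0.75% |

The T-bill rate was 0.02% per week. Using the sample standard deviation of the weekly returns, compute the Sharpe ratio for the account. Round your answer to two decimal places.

μ = (1.51 − 0.31 − 0.62 + 0.75) / 4 = 1.330 / 4 = 0.3325%
Sample std dev = √[2.8809 / 3] = 0.9799%
Sharpe = (μ − rf) / σ = (0.3325 − 0.02) / 0.9799 = 0.3125 / 0.9799 = 0.3189

0.32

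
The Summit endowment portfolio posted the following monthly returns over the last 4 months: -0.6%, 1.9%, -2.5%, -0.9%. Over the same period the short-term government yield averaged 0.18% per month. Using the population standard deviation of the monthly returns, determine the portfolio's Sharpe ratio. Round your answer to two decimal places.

-0.45

r̄ = (-0.6 + 1.9 − 2.5 − 0.9) / 4 = -2.10 / 4 = -0.5250%
Σ(r − r̄)² = 9.9275; population σ = √(9.9275/4) = 1.5754%
Sharpe = (r̄ − rf) / σ = (-0.5250 − 0.18) / 1.5754 = -0.7050 / 1.5754 = -0.4475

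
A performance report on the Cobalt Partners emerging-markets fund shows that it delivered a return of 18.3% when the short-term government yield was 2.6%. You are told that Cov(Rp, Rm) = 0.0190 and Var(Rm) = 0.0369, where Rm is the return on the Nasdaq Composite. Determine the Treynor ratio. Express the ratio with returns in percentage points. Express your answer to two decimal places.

β = Cov / Var = 0.0190 / 0.0369 = 0.5149
Treynor = (Rp − Rf) / β = (18.3% − 2.6%) / 0.5149 = 15.70 / 0.5149 = 30.4914

30.49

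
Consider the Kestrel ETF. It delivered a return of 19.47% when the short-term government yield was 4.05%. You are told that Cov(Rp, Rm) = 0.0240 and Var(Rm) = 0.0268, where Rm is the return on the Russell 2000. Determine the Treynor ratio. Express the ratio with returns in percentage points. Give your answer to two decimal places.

17.22

β = Cov / Var = 0.0240 / 0.0268 = 0.8955
Treynor = (Rp − Rf) / β = (19.47% − 4.05%) / 0.8955 = 15.42 / 0.8955 = 17.2194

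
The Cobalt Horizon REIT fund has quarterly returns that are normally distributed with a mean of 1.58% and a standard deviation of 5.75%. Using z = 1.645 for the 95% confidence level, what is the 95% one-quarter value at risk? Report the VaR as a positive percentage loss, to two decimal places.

VaR (as % loss) = −(μ − z·σ) = −(1.58% − 1.645 × 5.75%) = −(-7.87875%) = 7.87875%

7.88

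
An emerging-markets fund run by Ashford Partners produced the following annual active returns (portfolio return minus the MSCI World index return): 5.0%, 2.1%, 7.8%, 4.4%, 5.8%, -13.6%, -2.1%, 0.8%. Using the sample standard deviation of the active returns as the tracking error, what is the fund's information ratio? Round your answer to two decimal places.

0.19

r̄ = (5 + 2.1 + 7.8 + 4.4 + 5.8 − 13.6 − 2.1 + 0.8) / 8 = 10.20 / 8 = 1.2750%
Sample σ = √[Σ(r − r̄)² / 7] = √[320.2550 / 7] = √45.7507 = 6.7639%
IR = r̄ / tracking error = 1.2750 / 6.7639 = 0.1885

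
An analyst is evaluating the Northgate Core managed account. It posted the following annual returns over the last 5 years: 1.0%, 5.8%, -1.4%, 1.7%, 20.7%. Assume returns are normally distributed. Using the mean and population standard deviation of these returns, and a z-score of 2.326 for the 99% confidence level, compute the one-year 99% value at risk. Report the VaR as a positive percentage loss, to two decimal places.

12.86

Mean return r̄ = 27.80 / 5 = 5.5600%
Σ(r − r̄)² = (1 − 5.5600)² + (5.8 − 5.5600)² + … = 313.4120
population σ = √(313.4120 / 5) = √62.6824 = 7.9172%
VaR = −(r̄ − z·σ) = −(5.5600 − 2.326 × 7.9172) = −(-12.8554) = 12.8554%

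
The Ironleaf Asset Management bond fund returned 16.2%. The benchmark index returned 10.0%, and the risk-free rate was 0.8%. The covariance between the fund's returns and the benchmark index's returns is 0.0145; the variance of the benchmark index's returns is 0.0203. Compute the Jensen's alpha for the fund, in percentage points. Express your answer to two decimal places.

β = Cov / Var = 0.0145 / 0.0203 = 0.7143
E[R] = Rf + β(Rm − Rf) = 0.8% + 0.7143 × (10.0% − 0.8%) = 7.3716%
α = Rp − E[R] = 16.2% − 7.3716% = 8.8284

8.83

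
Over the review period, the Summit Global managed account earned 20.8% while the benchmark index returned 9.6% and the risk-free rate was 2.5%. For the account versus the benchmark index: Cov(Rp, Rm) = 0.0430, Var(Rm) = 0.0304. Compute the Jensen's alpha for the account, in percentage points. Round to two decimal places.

β = Cov / Var = 0.0430 / 0.0304 = 1.4145
E[R] = Rf + β(Rm − Rf) = 2.5% + 1.4145 × (9.6% − 2.5%) = 12.5430%
α = Rp − E[R] = 20.8% − 12.5430% = 8.2570

8.26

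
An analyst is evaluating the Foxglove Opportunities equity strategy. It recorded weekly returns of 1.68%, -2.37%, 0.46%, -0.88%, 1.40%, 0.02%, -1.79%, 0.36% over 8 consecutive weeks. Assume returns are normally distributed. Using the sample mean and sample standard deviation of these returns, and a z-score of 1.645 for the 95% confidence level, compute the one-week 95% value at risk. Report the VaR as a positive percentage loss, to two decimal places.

2.51

Mean return μ = -1.120 / 8 = -0.1400%
Sample σ = √[Σ(r − μ)² / 7] = √[14.5626 / 7] = √2.0804 = 1.4424%
VaR = −(μ − z·σ) = −(-0.1400 − 1.645 × 1.4424) = −(-2.5127) = 2.5127%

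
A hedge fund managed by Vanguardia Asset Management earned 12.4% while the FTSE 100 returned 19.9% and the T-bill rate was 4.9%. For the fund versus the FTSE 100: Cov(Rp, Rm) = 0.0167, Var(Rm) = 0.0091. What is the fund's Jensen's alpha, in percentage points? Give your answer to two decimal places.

β = Cov / Var = 0.0167 / 0.0091 = 1.8352
E[R] = Rf + β(Rm − Rf) = 4.9% + 1.8352 × (19.9% − 4.9%) = 32.4280%
α = Rp − E[R] = 12.4% − 32.4280% = -20.0280

-20.03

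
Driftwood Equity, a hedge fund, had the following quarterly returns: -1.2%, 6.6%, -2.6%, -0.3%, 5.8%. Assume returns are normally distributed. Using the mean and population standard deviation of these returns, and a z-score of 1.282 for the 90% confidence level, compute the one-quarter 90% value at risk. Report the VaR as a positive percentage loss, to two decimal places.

3.20

μ = (-1.2 + 6.6 − 2.6 − 0.3 + 5.8) / 5 = 8.30 / 5 = 1.6600%
Σ(r − μ)² = (-1.2 − 1.6600)² + (6.6 − 1.6600)² + (-2.6 − 1.6600)² + … = 71.7120
population σ = √(71.7120 / 5) = √14.3424 = 3.7871%
VaR = −(μ − z·σ) = −(1.6600 − 1.282 × 3.7871) = −(-3.1951) = 3.1951%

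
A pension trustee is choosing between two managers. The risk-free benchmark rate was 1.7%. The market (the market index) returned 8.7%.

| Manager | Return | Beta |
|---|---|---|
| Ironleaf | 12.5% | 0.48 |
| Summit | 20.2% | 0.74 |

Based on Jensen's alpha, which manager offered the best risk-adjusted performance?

Summit

Ironleaf: α = 12.5% − [1.7% + 0.48 × (8.7% − 1.7%)] = 7.440
Summit: α = 20.2% − [1.7% + 0.74 × (8.7% − 1.7%)] = 13.320
Highest: Summit (13.320).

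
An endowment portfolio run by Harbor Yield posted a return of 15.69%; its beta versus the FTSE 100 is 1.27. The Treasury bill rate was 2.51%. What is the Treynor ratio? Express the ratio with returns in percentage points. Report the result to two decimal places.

10.38

Treynor = (Rp − Rf) / β = (15.69% − 2.51%) / 1.27 = 13.18 / 1.27 = 10.3780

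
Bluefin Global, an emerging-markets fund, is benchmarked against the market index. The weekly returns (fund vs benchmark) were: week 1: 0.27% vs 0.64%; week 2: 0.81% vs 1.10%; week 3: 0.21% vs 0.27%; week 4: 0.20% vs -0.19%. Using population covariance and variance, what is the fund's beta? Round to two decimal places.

0.45

r̄p = 0.3725%,  r̄m = 0.4550%
Cov = Σ(rp − r̄p)(rm − r̄m) / 4 = 0.1011
Var(rm) = Σ(rm − r̄m)² / 4 = 0.2251
β = Cov / Var = 0.1011 / 0.2251 = 0.4491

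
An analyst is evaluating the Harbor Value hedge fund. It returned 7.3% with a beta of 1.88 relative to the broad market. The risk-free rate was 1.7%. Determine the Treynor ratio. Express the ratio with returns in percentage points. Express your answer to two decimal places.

2.98

Treynor = (Rp − Rf) / β = (7.3% − 1.7%) / 1.88 = 5.60 / 1.88 = 2.9787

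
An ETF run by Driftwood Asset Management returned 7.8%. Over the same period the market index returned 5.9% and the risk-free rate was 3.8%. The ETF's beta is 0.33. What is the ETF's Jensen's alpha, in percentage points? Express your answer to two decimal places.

CAPM expected return = Rf + β(Rm − Rf) = 3.8% + 0.33 × (5.9% − 3.8%) = 3.8 + 0.33 × 2.10 = 4.4930%
Jensen's α = Rp − E[R] = 7.8% − 4.4930% = 3.3070

3.31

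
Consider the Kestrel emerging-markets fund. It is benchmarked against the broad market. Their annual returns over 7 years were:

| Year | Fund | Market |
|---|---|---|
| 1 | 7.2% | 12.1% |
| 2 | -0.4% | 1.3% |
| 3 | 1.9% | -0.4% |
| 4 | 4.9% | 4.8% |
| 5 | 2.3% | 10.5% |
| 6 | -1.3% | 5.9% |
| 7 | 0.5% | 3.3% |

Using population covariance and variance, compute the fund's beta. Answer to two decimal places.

r̄p = 2.1571%,  r̄m = 5.3571%
Cov = Σ(rp − r̄p)(rm − r̄m) / 7 = 6.6567
Var(rm) = Σ(rm − r̄m)² / 7 = 18.0510
β = Cov / Var = 6.6567 / 18.0510 = 0.3688

0.37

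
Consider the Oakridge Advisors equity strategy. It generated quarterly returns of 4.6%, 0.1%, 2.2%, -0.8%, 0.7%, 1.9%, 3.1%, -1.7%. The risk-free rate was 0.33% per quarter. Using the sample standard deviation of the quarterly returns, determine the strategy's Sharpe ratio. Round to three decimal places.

0.447

r̄ = (4.6 + 0.1 + 2.2 − 0.8 + 0.7 + 1.9 + 3.1 − 1.7) / 8 = 1.2625%
Σ(r − r̄)² = (4.6 − 1.2625)² + (0.1 − 1.2625)² + (2.2 − 1.2625)² + … = 30.4988
σ = √[30.4988 / 7] = 2.0873%
Sharpe = (r̄ − rf) / σ = (1.2625 − 0.33) / 2.0873 = 0.9325 / 2.0873 = 0.4467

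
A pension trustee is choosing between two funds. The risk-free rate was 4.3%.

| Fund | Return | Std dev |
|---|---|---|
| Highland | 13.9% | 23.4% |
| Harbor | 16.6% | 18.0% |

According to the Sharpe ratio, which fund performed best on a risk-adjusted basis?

Highland: Sharpe ratio = (13.9% − 4.3%) / 23.4% = 0.410
Harbor: Sharpe ratio = (16.6% − 4.3%) / 18.0% = 0.683
Highest: Harbor (0.683).

Harbor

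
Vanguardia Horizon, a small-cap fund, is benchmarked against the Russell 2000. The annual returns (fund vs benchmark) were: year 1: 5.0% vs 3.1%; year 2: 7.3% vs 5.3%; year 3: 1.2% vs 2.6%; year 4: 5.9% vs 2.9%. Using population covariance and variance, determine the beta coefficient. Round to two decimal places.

r̄p = 4.8500%,  r̄m = 3.4750%
Cov = Σ(rp − r̄p)(rm − r̄m) / 4 = 1.7513
Var(rm) = Σ(rm − r̄m)² / 4 = 1.1419
β = Cov / Var = 1.7513 / 1.1419 = 1.5337

1.53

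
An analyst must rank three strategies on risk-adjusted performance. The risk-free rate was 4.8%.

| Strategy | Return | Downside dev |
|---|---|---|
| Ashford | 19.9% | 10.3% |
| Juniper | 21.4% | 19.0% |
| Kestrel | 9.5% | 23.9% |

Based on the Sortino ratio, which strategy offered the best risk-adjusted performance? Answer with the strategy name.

Ashford

Ashford: Sortino ratio = (19.9% − 4.8%) / 10.3% = 1.466
Juniper: Sortino ratio = (21.4% − 4.8%) / 19.0% = 0.874
Kestrel: Sortino ratio = (9.5% − 4.8%) / 23.9% = 0.197
Highest: Ashford (1.466).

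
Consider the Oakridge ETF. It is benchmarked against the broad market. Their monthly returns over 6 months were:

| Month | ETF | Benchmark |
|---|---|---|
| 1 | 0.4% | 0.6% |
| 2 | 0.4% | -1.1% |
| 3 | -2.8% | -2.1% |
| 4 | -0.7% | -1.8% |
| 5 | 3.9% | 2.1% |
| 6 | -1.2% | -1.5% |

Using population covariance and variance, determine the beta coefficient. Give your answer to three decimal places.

1.257

r̄p = 0.0000%,  r̄m = -0.6333%
Cov = Σ(rp − r̄p)(rm − r̄m) / 6 = 2.8217
Var(rm) = Σ(rm − r̄m)² / 6 = 2.2456
β = Cov / Var = 2.8217 / 2.2456 = 1.2565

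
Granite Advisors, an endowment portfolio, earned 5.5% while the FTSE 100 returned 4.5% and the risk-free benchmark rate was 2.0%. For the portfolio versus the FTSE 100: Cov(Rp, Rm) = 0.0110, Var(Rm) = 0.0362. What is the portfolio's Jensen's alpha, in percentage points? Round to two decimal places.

2.74

β = Cov / Var = 0.0110 / 0.0362 = 0.3039
E[R] = Rf + β(Rm − Rf) = 2.0% + 0.3039 × (4.5% − 2.0%) = 2.7598%
α = Rp − E[R] = 5.5% − 2.7598% = 2.7402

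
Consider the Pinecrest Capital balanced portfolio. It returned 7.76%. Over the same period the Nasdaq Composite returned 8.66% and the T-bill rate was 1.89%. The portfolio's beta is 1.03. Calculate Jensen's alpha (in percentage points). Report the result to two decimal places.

CAPM expected return = Rf + β(Rm − Rf) = 1.89% + 1.03 × (8.66% − 1.89%) = 1.89 + 1.03 × 6.77 = 8.8631%
Jensen's α = Rp − E[R] = 7.76% − 8.8631% = -1.1031

-1.10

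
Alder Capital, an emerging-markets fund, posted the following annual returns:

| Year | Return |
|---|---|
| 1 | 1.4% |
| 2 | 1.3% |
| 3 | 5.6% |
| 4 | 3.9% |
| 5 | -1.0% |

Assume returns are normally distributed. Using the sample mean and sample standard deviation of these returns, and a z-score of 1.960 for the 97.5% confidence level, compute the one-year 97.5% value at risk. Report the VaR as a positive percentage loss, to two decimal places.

2.77

r̄ = (1.4 + 1.3 + 5.6 + 3.9 − 1) / 5 = 2.2400%
Σ(r − r̄)² = (1.4 − 2.2400)² + (1.3 − 2.2400)² + … = 26.1320
σ = √[26.1320 / 4] = 2.5560%
VaR = −(r̄ − z·σ) = −(2.2400 − 1.960 × 2.5560) = −(-2.7698) = 2.7698%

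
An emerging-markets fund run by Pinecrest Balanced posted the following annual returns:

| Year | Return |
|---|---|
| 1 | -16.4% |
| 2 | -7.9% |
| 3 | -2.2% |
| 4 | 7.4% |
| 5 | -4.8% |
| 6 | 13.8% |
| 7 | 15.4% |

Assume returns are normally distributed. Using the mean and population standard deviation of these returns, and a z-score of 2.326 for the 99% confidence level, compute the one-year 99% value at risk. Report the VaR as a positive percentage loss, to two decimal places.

r̄ = (-16.4 − 7.9 − 2.2 + 7.4 − 4.8 + 13.8 + 15.4) / 7 = 5.30 / 7 = 0.7571%
Σ(r − r̄)² = (-16.4 − 0.7571)² + (-7.9 − 0.7571)² + (-2.2 − 0.7571)² + … = 837.5971
σ = √[837.5971 / 7] = 10.9388%
VaR = −(r̄ − z·σ) = −(0.7571 − 2.326 × 10.9388) = −(-24.6865) = 24.6865%

24.69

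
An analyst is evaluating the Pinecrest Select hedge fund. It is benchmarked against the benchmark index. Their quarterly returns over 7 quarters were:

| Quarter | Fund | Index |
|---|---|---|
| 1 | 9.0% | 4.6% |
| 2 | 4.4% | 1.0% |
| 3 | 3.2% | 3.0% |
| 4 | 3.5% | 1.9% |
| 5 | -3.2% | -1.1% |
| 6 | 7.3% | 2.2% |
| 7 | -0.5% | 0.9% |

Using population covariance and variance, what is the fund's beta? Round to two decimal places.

r̄p = 3.3857%,  r̄m = 1.7857%
Cov = Σ(rp − r̄p)(rm − r̄m) / 7 = 5.5512
Var(rm) = Σ(rm − r̄m)² / 7 = 2.7584
β = Cov / Var = 5.5512 / 2.7584 = 2.0125

2.01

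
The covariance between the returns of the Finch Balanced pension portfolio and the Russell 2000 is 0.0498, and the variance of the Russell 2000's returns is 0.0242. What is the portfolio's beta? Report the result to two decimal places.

2.06

β = Cov(Rp, Rm) / Var(Rm) = 0.0498 / 0.0242 = 2.0579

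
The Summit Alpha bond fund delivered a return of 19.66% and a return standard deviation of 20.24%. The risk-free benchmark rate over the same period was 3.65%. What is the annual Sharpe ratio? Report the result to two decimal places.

0.79

Sharpe = (Rp − Rf) / σp = (19.66% − 3.65%) / 20.24% = 16.01% / 20.24% = 0.7910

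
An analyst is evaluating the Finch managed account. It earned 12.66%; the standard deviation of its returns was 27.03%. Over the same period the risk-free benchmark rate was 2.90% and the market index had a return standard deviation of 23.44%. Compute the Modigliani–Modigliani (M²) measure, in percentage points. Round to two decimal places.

11.36

Sharpe = (Rp − Rf) / σp = (12.66% − 2.90%) / 27.03% = 0.3611
M² = Rf + Sharpe × σm = 2.90% + 0.3611 × 23.44% = 11.3642%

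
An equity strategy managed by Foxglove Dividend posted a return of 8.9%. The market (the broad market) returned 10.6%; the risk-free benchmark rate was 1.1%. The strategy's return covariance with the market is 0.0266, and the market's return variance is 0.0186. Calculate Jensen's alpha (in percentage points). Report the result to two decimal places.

-5.79

β = Cov / Var = 0.0266 / 0.0186 = 1.4301
E[R] = Rf + β(Rm − Rf) = 1.1% + 1.4301 × (10.6% − 1.1%) = 14.6860%
α = Rp − E[R] = 8.9% − 14.6860% = -5.7860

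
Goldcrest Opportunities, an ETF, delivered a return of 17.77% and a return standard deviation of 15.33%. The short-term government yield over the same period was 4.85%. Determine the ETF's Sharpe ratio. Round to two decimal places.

0.84

Sharpe = (Rp − Rf) / σp = (17.77% − 4.85%) / 15.33% = 12.92% / 15.33% = 0.8428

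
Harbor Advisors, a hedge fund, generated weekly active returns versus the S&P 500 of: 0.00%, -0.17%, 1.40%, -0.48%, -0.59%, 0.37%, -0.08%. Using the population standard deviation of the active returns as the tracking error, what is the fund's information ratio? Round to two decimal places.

Mean return r̄ = 0.450 / 7 = 0.0643%
Σ(r − r̄)² = 2.6818; population σ = √(2.6818/7) = 0.6190%
IR = r̄ / tracking error = 0.0643 / 0.6190 = 0.1039

0.10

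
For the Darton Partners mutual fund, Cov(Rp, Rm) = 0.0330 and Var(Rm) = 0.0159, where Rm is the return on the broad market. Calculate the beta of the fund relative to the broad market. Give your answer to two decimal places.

2.08

β = Cov(Rp, Rm) / Var(Rm) = 0.0330 / 0.0159 = 2.0755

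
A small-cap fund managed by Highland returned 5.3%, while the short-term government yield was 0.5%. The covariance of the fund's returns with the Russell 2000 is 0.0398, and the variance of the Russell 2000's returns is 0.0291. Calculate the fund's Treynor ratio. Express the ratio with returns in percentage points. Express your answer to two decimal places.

β = Cov / Var = 0.0398 / 0.0291 = 1.3677
Treynor = (Rp − Rf) / β = (5.3% − 0.5%) / 1.3677 = 4.80 / 1.3677 = 3.5095

3.51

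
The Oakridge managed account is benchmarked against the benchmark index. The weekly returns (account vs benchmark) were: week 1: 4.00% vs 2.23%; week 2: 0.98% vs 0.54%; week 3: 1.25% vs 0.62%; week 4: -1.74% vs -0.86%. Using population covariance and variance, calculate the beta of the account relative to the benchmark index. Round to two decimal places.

r̄p = 1.1225%,  r̄m = 0.6325%
Cov = Σ(rp − r̄p)(rm − r̄m) / 4 = 2.2202
Var(rm) = Σ(rm − r̄m)² / 4 = 1.1971
β = Cov / Var = 2.2202 / 1.1971 = 1.8546

1.85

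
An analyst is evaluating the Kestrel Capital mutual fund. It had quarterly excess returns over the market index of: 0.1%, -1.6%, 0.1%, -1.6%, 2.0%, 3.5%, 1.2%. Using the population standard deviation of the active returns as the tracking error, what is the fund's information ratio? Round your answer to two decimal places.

0.31

r̄ = (0.1 − 1.6 + 0.1 − 1.6 + 2 + 3.5 + 1.2) / 7 = 0.5286%
Population std dev = √[20.8743 / 7] = 1.7269%
IR = r̄ / tracking error = 0.5286 / 1.7269 = 0.3061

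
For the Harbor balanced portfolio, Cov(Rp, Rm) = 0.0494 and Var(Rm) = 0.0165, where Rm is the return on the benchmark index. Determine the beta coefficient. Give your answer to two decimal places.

β = Cov(Rp, Rm) / Var(Rm) = 0.0494 / 0.0165 = 2.9939

2.99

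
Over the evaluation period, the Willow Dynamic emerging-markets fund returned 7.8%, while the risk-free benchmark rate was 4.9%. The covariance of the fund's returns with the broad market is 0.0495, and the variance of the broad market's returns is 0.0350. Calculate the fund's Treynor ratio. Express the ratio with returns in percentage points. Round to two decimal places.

2.05

β = Cov / Var = 0.0495 / 0.0350 = 1.4143
Treynor = (Rp − Rf) / β = (7.8% − 4.9%) / 1.4143 = 2.90 / 1.4143 = 2.0505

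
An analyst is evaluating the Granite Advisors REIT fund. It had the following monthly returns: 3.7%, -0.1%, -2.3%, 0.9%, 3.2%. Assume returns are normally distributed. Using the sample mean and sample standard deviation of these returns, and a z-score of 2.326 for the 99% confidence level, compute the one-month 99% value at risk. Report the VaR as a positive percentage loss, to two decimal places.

Mean return r̄ = 5.40 / 5 = 1.0800%
Σ(r − r̄)² = 24.2080; sample σ = √(24.2080/4) = 2.4601%
VaR = −(r̄ − z·σ) = −(1.0800 − 2.326 × 2.4601) = −(-4.6422) = 4.6422%

4.64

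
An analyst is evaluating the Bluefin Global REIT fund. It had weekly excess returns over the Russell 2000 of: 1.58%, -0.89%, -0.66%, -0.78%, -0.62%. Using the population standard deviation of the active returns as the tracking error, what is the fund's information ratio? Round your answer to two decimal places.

Mean return μ = -1.370 / 5 = -0.2740%
Population σ = √[Σ(r − μ)² / 5] = √[4.3415 / 5] = √0.8683 = 0.9318%
IR = μ / tracking error = -0.2740 / 0.9318 = -0.2941

-0.29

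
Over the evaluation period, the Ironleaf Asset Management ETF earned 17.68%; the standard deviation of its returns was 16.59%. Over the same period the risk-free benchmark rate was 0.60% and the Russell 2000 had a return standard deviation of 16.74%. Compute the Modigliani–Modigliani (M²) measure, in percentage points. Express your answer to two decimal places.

17.83

Sharpe = (Rp − Rf) / σp = (17.68% − 0.60%) / 16.59% = 1.0295
M² = Rf + Sharpe × σm = 0.60% + 1.0295 × 16.74% = 17.8338%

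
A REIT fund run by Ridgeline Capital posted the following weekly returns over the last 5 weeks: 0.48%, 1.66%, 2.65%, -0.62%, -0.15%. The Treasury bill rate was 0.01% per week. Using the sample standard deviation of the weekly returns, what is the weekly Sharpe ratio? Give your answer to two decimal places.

μ = (0.48 + 1.66 + 2.65 − 0.62 − 0.15) / 5 = 4.020 / 5 = 0.8040%
Σ(r − μ)² = 7.1833; sample σ = √(7.1833/4) = 1.3401%
Sharpe = (μ − rf) / σ = (0.8040 − 0.01) / 1.3401 = 0.7940 / 1.3401 = 0.5925

0.59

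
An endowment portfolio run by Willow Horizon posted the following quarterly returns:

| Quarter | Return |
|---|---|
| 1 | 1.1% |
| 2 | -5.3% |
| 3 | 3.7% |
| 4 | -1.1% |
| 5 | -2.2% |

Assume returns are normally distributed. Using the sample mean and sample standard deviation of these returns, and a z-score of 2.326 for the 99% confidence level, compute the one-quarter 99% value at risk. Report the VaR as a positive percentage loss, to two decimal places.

r̄ = (1.1 − 5.3 + 3.7 − 1.1 − 2.2) / 5 = -3.80 / 5 = -0.7600%
Σ(r − r̄)² = (1.1 − (-0.7600))² + (-5.3 − (-0.7600))² + (3.7 − (-0.7600))² + … = 46.1520
σ = √[46.1520 / 4] = 3.3968%
VaR = −(r̄ − z·σ) = −(-0.7600 − 2.326 × 3.3968) = −(-8.6610) = 8.6610%

8.66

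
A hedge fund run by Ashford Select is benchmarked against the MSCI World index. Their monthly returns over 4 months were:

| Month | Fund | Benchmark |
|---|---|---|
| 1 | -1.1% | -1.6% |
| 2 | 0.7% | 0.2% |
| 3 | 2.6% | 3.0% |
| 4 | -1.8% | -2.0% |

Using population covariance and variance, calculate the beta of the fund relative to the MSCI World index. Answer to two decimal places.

0.86

r̄p = 0.1000%,  r̄m = -0.1000%
Cov = Σ(rp − r̄p)(rm − r̄m) / 4 = 3.3350
Var(rm) = Σ(rm − r̄m)² / 4 = 3.8900
β = Cov / Var = 3.3350 / 3.8900 = 0.8573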